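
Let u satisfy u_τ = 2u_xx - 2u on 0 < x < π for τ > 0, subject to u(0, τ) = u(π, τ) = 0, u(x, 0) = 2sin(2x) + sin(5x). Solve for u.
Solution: Substitute u = exp(-2τ)w.
Then u_τ = exp(-2τ)(w_τ - 2w), u_xx = exp(-2τ)w_xx; substituting and dividing by exp(-2τ), the lower-order terms cancel: w_τ = 2w_xx (standard heat equation).
Data for w: w(x,0) = u(x,0) = 2sin(2x) + sin(5x). The boundary conditions carry over: w(0,τ) = w(π,τ) = 0.
Separating variables: w = Σ c_n exp(-2n²τ) sin(nx). From w(x,0) = 2sin(2x) + sin(5x): c_2=2, c_5=1.
So w(x,τ) = 2exp(-8τ)sin(2x) + exp(-50τ)sin(5x), and u(x,τ) = exp(-2τ)w(x,τ).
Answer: u(x, τ) = 2exp(-10τ)sin(2x) + exp(-52τ)sin(5x)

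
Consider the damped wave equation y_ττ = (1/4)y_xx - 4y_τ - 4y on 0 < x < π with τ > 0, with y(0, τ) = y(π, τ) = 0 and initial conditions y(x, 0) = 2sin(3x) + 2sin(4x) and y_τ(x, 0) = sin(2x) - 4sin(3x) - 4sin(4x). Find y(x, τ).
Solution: Substitute y = exp(-2τ)u, i.e. u = exp(2τ)y.
By the product rule, y_τ = exp(-2τ)(u_τ - 2u), y_ττ = exp(-2τ)(u_ττ - 4u_τ + 4u), y_xx = exp(-2τ)u_xx.
Substituting into the PDE and dividing by exp(-2τ): u_ττ - 4u_τ + 4u = (1/4)u_xx - 4(u_τ - 2u) - 4u.
The lower-order terms cancel, leaving the standard wave equation u_ττ = (1/4)u_xx.
Initial data for u: u(x,0) = y(x,0) = 2sin(3x) + 2sin(4x); u_τ(x,0) = y_τ(x,0) + 2y(x,0) = sin(2x). The boundary conditions carry over: u(0,τ) = u(π,τ) = 0.
Solve for u:
  Using separation of variables u = X(x)T(τ):
  Eigenfunctions: sin(nx), n = 1, 2, 3, ...
  General solution: u(x, τ) = Σ [A_n cos(n τ/2) + B_n sin(n τ/2)] sin(nx)
  From u(x,0) = 2sin(3x) + 2sin(4x): A_3=2, A_4=2. From u_τ(x,0) = sin(2x), using u_τ(x,0) = Σ ω_n B_n sin(nx) with ω_n = n/2: B_2 = 1/1 = 1.
Hence u(x,τ) = sin(2x)sin(τ) + 2sin(3x)cos(3τ/2) + 2sin(4x)cos(2τ).
Transform back: y(x,τ) = exp(-2τ)u(x,τ).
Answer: y(x, τ) = exp(-2τ)sin(2x)sin(τ) + 2exp(-2τ)sin(3x)cos(3τ/2) + 2exp(-2τ)sin(4x)cos(2τ)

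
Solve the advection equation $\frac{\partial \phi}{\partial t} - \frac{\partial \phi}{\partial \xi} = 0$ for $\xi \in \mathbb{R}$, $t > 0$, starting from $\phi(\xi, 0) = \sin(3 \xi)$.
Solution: By method of characteristics (waves move left with speed 1):
Along characteristics $\xi + t =$ const, $\phi$ is constant, so $\phi(\xi,t) = f(\xi + t)$ with $f = \phi( \cdot , 0)$.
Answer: $\phi(\xi, t) = \sin(3 \xi + 3 t)$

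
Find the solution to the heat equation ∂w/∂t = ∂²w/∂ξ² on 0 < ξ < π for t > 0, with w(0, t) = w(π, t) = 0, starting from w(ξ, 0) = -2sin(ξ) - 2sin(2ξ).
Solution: Separating variables: w = Σ c_n exp(-n²t) sin(nξ). From w(ξ,0) = -2sin(ξ) - 2sin(2ξ): c_1=-2, c_2=-2.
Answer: w(ξ, t) = -2exp(-t)sin(ξ) - 2exp(-4t)sin(2ξ)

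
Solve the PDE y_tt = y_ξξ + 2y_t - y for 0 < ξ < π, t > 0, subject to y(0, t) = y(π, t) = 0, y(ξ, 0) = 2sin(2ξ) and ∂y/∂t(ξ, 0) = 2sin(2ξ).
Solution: Substitute y = exp(t)u.
Then y_t = exp(t)(u_t + u), y_tt = exp(t)(u_tt + 2u_t + u), y_ξξ = exp(t)u_ξξ; substituting and dividing by exp(t), the lower-order terms cancel: u_tt = u_ξξ (standard wave equation).
Data for u: u(ξ,0) = y(ξ,0) = 2sin(2ξ); u_t(ξ,0) = y_t(ξ,0) - y(ξ,0) = 0. The boundary conditions carry over: u(0,t) = u(π,t) = 0.
Separating variables: u = Σ [A_n cos(ω_n t) + B_n sin(ω_n t)] sin(nξ), ω_n = n. From ICs: A_2=2.
So u(ξ,t) = 2sin(2ξ)cos(2t), and y(ξ,t) = exp(t)u(ξ,t).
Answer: y(ξ, t) = 2exp(t)sin(2ξ)cos(2t)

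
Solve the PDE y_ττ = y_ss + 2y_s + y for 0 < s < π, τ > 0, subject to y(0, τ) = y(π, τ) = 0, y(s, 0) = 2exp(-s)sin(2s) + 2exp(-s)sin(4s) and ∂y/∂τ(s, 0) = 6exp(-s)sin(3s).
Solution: Substitute y = exp(-s)u, i.e. u = exp(s)y.
By the product rule, y_s = exp(-s)(u_s - u), y_ss = exp(-s)(u_ss - 2u_s + u), y_ττ = exp(-s)u_ττ.
Substituting into the PDE and dividing by exp(-s): u_ττ = (u_ss - 2u_s + u) + 2(u_s - u) + u.
The lower-order terms cancel, leaving the standard wave equation u_ττ = u_ss.
Initial data for u: u(s,0) = exp(s)y(s,0) = 2sin(2s) + 2sin(4s); u_τ(s,0) = exp(s)y_τ(s,0) = 6sin(3s). The boundary conditions carry over: u(0,τ) = u(π,τ) = 0.
Solve for u:
  Using separation of variables u = X(s)T(τ):
  Eigenfunctions: sin(ns), n = 1, 2, 3, ...
  General solution: u(s, τ) = Σ [A_n cos(n τ) + B_n sin(n τ)] sin(ns)
  From u(s,0) = 2sin(2s) + 2sin(4s): A_2=2, A_4=2. From u_τ(s,0) = 6sin(3s), using u_τ(s,0) = Σ ω_n B_n sin(ns) with ω_n = n: B_3 = 6/3 = 2.
Hence u(s,τ) = 2sin(2s)cos(2τ) + 2sin(3s)sin(3τ) + 2sin(4s)cos(4τ).
Transform back: y(s,τ) = exp(-s)u(s,τ).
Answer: y(s, τ) = 2exp(-s)sin(2s)cos(2τ) + 2exp(-s)sin(3s)sin(3τ) + 2exp(-s)sin(4s)cos(4τ)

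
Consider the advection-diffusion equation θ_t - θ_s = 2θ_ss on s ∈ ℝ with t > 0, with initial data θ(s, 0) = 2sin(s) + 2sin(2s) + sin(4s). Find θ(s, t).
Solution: Moving frame: η = s + t, σ = t, θ = u(η,σ), so θ_t = u_σ + u_η and θ_ss = u_ηη.
Hence θ_t - θ_s = u_σ and the PDE becomes the heat equation u_σ = 2u_ηη on η ∈ ℝ.
Initial data: u(η,0) = θ(η,0) = 2sin(η) + 2sin(2η) + sin(4η). Each mode sin(nη) decays as exp(-2n²σ) on ℝ, so u(η,σ) = Σ c_n exp(-2n²σ) sin(nη) with c_1=2, c_2=2, c_4=1: u(η,σ) = 2exp(-2σ)sin(η) + 2exp(-8σ)sin(2η) + exp(-32σ)sin(4η).
Substituting back: θ(s,t) = u(s + t, t).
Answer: θ(s, t) = 2exp(-2t)sin(s + t) + 2exp(-8t)sin(2s + 2t) + exp(-32t)sin(4s + 4t)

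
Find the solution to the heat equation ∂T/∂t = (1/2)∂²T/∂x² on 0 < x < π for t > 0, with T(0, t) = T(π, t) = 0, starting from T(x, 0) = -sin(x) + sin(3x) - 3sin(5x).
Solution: Using separation of variables T = X(x)G(t):
Eigenfunctions: sin(nx), n = 1, 2, 3, ...
General solution: T(x, t) = Σ c_n sin(nx) exp(-n² t/2)
Matching T(x,0) = -sin(x) + sin(3x) - 3sin(5x) term by term: c_1=-1, c_3=1, c_5=-3.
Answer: T(x, t) = -exp(-t/2)sin(x) + exp(-9t/2)sin(3x) - 3exp(-25t/2)sin(5x)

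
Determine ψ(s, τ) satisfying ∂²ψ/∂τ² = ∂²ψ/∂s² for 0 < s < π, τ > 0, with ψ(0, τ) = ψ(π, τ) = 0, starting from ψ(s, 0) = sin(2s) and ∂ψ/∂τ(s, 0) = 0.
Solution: Using separation of variables ψ = X(s)T(τ):
Eigenfunctions: sin(ns), n = 1, 2, 3, ...
General solution: ψ(s, τ) = Σ [A_n cos(n τ) + B_n sin(n τ)] sin(ns)
From ψ(s,0) = sin(2s): A_2=1. From ψ_τ(s,0) = 0: all B_n = 0.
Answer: ψ(s, τ) = sin(2s)cos(2τ)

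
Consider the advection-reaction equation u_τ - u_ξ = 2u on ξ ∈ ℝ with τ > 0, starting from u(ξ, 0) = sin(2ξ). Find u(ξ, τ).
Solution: Substitute u = exp(2τ)w, i.e. w = exp(-2τ)u.
By the product rule, u_τ = exp(2τ)(w_τ + 2w), u_ξ = exp(2τ)w_ξ.
Substituting into the PDE and dividing by exp(2τ): w_τ + 2w - w_ξ = 2w.
The lower-order terms cancel, leaving the standard advection equation w_τ - w_ξ = 0.
Initial data for w: w(ξ,0) = u(ξ,0) = sin(2ξ).
Solve for w:
  By method of characteristics (waves move left with speed 1):
  Along characteristics ξ + τ = const, w is constant, so w(ξ,τ) = f(ξ + τ) with f = w(·, 0).
Hence w(ξ,τ) = sin(2ξ + 2τ).
Transform back: u(ξ,τ) = exp(2τ)w(ξ,τ).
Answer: u(ξ, τ) = exp(2τ)sin(2ξ + 2τ)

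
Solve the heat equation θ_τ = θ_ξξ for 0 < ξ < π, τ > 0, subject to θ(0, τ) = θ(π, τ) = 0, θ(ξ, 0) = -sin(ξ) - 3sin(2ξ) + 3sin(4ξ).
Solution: Using separation of variables θ = X(ξ)G(τ):
Eigenfunctions: sin(nξ), n = 1, 2, 3, ...
General solution: θ(ξ, τ) = Σ c_n sin(nξ) exp(-n² τ)
Matching θ(ξ,0) = -sin(ξ) - 3sin(2ξ) + 3sin(4ξ) term by term: c_1=-1, c_2=-3, c_4=3.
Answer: θ(ξ, τ) = -exp(-τ)sin(ξ) - 3exp(-4τ)sin(2ξ) + 3exp(-16τ)sin(4ξ)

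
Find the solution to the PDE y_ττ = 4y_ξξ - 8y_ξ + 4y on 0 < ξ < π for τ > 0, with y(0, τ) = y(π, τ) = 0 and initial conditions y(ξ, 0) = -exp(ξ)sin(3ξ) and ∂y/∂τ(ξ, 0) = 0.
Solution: Substitute y = exp(ξ)u.
Then y_ξ = exp(ξ)(u_ξ + u), y_ξξ = exp(ξ)(u_ξξ + 2u_ξ + u), y_ττ = exp(ξ)u_ττ; substituting and dividing by exp(ξ), the lower-order terms cancel: u_ττ = 4u_ξξ (standard wave equation).
Data for u: u(ξ,0) = exp(-ξ)y(ξ,0) = -sin(3ξ); u_τ(ξ,0) = exp(-ξ)y_τ(ξ,0) = 0. The boundary conditions carry over: u(0,τ) = u(π,τ) = 0.
Separating variables: u = Σ [A_n cos(ω_n τ) + B_n sin(ω_n τ)] sin(nξ), ω_n = 2n. From ICs: A_3=-1.
So u(ξ,τ) = -sin(3ξ)cos(6τ), and y(ξ,τ) = exp(ξ)u(ξ,τ).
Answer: y(ξ, τ) = -exp(ξ)sin(3ξ)cos(6τ)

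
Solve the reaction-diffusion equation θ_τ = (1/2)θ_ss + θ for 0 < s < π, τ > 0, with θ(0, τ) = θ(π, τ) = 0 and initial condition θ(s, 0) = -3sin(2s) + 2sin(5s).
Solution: Substitute θ = exp(τ)u.
Then θ_τ = exp(τ)(u_τ + u), θ_ss = exp(τ)u_ss; substituting and dividing by exp(τ), the lower-order terms cancel: u_τ = (1/2)u_ss (standard heat equation).
Data for u: u(s,0) = θ(s,0) = -3sin(2s) + 2sin(5s). The boundary conditions carry over: u(0,τ) = u(π,τ) = 0.
Separating variables: u = Σ c_n exp(-n²τ/2) sin(ns). From u(s,0) = -3sin(2s) + 2sin(5s): c_2=-3, c_5=2.
So u(s,τ) = -3exp(-2τ)sin(2s) + 2exp(-25τ/2)sin(5s), and θ(s,τ) = exp(τ)u(s,τ).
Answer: θ(s, τ) = -3exp(-τ)sin(2s) + 2exp(-23τ/2)sin(5s)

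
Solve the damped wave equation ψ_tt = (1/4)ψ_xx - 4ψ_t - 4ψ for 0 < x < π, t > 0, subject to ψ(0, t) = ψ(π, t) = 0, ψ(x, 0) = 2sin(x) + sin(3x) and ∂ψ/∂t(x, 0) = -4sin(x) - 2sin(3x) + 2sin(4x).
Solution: Substitute ψ = exp(-2t)u.
Then ψ_t = exp(-2t)(u_t - 2u), ψ_tt = exp(-2t)(u_tt - 4u_t + 4u), ψ_xx = exp(-2t)u_xx; substituting and dividing by exp(-2t), the lower-order terms cancel: u_tt = (1/4)u_xx (standard wave equation).
Data for u: u(x,0) = ψ(x,0) = 2sin(x) + sin(3x); u_t(x,0) = ψ_t(x,0) + 2ψ(x,0) = 2sin(4x). The boundary conditions carry over: u(0,t) = u(π,t) = 0.
Separating variables: u = Σ [A_n cos(ω_n t) + B_n sin(ω_n t)] sin(nx), ω_n = n/2. From ICs (B_n = velocity coefficient / ω_n): A_1=2, A_3=1, B_4=1.
So u(x,t) = sin(2t)sin(4x) + 2sin(x)cos(t/2) + sin(3x)cos(3t/2), and ψ(x,t) = exp(-2t)u(x,t).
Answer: ψ(x, t) = exp(-2t)sin(2t)sin(4x) + 2exp(-2t)sin(x)cos(t/2) + exp(-2t)sin(3x)cos(3t/2)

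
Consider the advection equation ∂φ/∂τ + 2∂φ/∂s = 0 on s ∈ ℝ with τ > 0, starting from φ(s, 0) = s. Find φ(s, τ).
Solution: By characteristics (ds/dτ = 2), φ(s,τ) = f(s - 2τ) with f = φ(·, 0).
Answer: φ(s, τ) = s - 2τ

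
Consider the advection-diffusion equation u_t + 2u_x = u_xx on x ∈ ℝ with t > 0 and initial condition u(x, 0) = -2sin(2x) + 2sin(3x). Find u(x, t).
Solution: Change to a moving frame: let η = x - 2t, σ = t and write u(x,t) = w(η,σ).
By the chain rule u_t = w_σ - 2w_η, u_x = w_η, u_xx = w_ηη.
Then u_t + 2u_x = w_σ: the advection term cancels and the PDE becomes the heat equation w_σ = w_ηη on η ∈ ℝ.
Initial data: w(η,0) = u(η,0) = -2sin(2η) + 2sin(3η).
On η ∈ ℝ each mode satisfies (sin(nη))″ = -n² sin(nη), so exp(-n²σ) sin(nη) solves the heat equation; by superposition w(η,σ) = Σ c_n exp(-n²σ) sin(nη).
Reading off the coefficients: c_2=-2, c_3=2, so w(η,σ) = -2exp(-4σ)sin(2η) + 2exp(-9σ)sin(3η).
Substituting back η = x - 2t, σ = t: u(x,t) = w(x - 2t, t).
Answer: u(x, t) = 2exp(-4t)sin(4t - 2x) - 2exp(-9t)sin(6t - 3x)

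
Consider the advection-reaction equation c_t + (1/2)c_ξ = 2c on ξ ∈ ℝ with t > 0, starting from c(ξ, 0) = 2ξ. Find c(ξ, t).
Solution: Substitute c = exp(2t)u, i.e. u = exp(-2t)c.
By the product rule, c_t = exp(2t)(u_t + 2u), c_ξ = exp(2t)u_ξ.
Substituting into the PDE and dividing by exp(2t): u_t + 2u + (1/2)u_ξ = 2u.
The lower-order terms cancel, leaving the standard advection equation u_t + (1/2)u_ξ = 0.
Initial data for u: u(ξ,0) = c(ξ,0) = 2ξ.
Solve for u:
  By method of characteristics (waves move right with speed 1/2):
  Along characteristics ξ - (1/2)t = const, u is constant, so u(ξ,t) = f(ξ - (1/2)t) with f = u(·, 0).
Hence u(ξ,t) = -t + 2ξ.
Transform back: c(ξ,t) = exp(2t)u(ξ,t).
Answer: c(ξ, t) = -texp(2t) + 2ξexp(2t)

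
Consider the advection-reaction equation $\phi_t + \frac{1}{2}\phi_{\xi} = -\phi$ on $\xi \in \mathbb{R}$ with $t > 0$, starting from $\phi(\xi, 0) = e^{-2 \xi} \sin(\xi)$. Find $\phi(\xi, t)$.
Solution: Substitute $\phi = e^{-2\xi}u$.
Then $\phi_{\xi} = e^{-2\xi}(u_{\xi} - 2u)$, $\phi_t = e^{-2\xi}u_t$; substituting and dividing by $e^{-2\xi}$, the lower-order terms cancel: $u_t + \frac{1}{2}u_{\xi} = 0$ (standard advection equation).
Data for $u$: $u(\xi,0) = e^{2\xi}\phi(\xi,0) = \sin(\xi)$.
By characteristics ($d\xi/dt = 1/2$), $u(\xi,t) = f(\xi - \frac{1}{2}t)$ with $f = u( \cdot , 0)$.
So $u(\xi,t) = - \sin(t/2 - \xi)$, and $\phi(\xi,t) = e^{-2\xi}u(\xi,t)$.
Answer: $\phi(\xi, t) = e^{-2 \xi} \sin(\xi - t/2)$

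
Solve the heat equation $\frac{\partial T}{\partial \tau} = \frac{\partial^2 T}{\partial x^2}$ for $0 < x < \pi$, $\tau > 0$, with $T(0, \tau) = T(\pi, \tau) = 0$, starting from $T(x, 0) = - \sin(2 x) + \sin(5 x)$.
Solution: Using separation of variables $T = X(x)G(\tau)$:
Eigenfunctions: $\sin(nx)$, $n = 1, 2, 3, \ldots$
General solution: $T(x, \tau) = \sum c_n \sin(nx) e^{-n^2 \tau}$
Matching $T(x,0) = - \sin(2 x) + \sin(5 x)$ term by term: $c_2=-1, c_5=1$.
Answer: $T(x, \tau) = - e^{-4 \tau} \sin(2 x) + e^{-25 \tau} \sin(5 x)$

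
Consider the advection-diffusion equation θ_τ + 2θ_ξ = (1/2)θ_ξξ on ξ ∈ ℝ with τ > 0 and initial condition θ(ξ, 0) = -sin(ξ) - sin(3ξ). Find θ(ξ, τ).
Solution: Moving frame: η = ξ - 2τ, σ = τ, θ = u(η,σ), so θ_τ = u_σ - 2u_η and θ_ξξ = u_ηη.
Hence θ_τ + 2θ_ξ = u_σ and the PDE becomes the heat equation u_σ = (1/2)u_ηη on η ∈ ℝ.
Initial data: u(η,0) = θ(η,0) = -sin(η) - sin(3η). Each mode sin(nη) decays as exp(-n²σ/2) on ℝ, so u(η,σ) = Σ c_n exp(-n²σ/2) sin(nη) with c_1=-1, c_3=-1: u(η,σ) = -exp(-σ/2)sin(η) - exp(-9σ/2)sin(3η).
Substituting back: θ(ξ,τ) = u(ξ - 2τ, τ).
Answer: θ(ξ, τ) = -exp(-τ/2)sin(ξ - 2τ) - exp(-9τ/2)sin(3ξ - 6τ)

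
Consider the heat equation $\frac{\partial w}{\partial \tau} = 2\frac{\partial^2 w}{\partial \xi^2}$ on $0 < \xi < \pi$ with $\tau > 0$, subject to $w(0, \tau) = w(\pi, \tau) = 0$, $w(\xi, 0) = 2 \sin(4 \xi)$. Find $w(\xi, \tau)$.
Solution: Using separation of variables $w = X(\xi)T(\tau)$:
Eigenfunctions: $\sin(n\xi)$, $n = 1, 2, 3, \ldots$
General solution: $w(\xi, \tau) = \sum c_n \sin(n\xi) e^{-2n^2 \tau}$
Matching $w(\xi,0) = 2 \sin(4 \xi)$ term by term: $c_4=2$.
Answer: $w(\xi, \tau) = 2 e^{-32 \tau} \sin(4 \xi)$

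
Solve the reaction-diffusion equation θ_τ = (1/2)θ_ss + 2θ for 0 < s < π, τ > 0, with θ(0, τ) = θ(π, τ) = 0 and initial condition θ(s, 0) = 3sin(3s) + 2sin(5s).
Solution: Substitute θ = exp(2τ)u.
Then θ_τ = exp(2τ)(u_τ + 2u), θ_ss = exp(2τ)u_ss; substituting and dividing by exp(2τ), the lower-order terms cancel: u_τ = (1/2)u_ss (standard heat equation).
Data for u: u(s,0) = θ(s,0) = 3sin(3s) + 2sin(5s). The boundary conditions carry over: u(0,τ) = u(π,τ) = 0.
Separating variables: u = Σ c_n exp(-n²τ/2) sin(ns). From u(s,0) = 3sin(3s) + 2sin(5s): c_3=3, c_5=2.
So u(s,τ) = 3exp(-9τ/2)sin(3s) + 2exp(-25τ/2)sin(5s), and θ(s,τ) = exp(2τ)u(s,τ).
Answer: θ(s, τ) = 3exp(-5τ/2)sin(3s) + 2exp(-21τ/2)sin(5s)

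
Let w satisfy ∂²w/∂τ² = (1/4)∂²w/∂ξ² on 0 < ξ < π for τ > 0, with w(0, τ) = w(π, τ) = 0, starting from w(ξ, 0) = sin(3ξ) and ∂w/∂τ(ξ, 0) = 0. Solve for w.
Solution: Using separation of variables w = X(ξ)T(τ):
Eigenfunctions: sin(nξ), n = 1, 2, 3, ...
General solution: w(ξ, τ) = Σ [A_n cos(n τ/2) + B_n sin(n τ/2)] sin(nξ)
From w(ξ,0) = sin(3ξ): A_3=1. From w_τ(ξ,0) = 0: all B_n = 0.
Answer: w(ξ, τ) = sin(3ξ)cos(3τ/2)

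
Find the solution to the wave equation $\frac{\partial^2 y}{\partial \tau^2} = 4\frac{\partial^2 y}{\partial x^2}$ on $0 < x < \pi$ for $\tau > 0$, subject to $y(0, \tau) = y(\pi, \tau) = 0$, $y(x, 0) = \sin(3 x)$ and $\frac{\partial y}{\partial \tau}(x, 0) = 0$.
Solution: Separating variables: $y = \sum [A_n \cos(\omega_n \tau) + B_n \sin(\omega_n \tau)] \sin(nx)$, $\omega_n = 2n$. From ICs: $A_3=1$.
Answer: $y(x, \tau) = \sin(3 x) \cos(6 \tau)$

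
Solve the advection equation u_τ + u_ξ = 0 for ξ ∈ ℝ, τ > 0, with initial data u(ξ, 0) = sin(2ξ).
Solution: By method of characteristics (waves move right with speed 1):
Along characteristics ξ - τ = const, u is constant, so u(ξ,τ) = f(ξ - τ) with f = u(·, 0).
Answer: u(ξ, τ) = sin(2ξ - 2τ)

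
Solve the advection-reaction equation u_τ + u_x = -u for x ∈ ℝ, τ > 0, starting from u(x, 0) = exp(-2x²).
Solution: Substitute u = exp(-τ)w.
Then u_τ = exp(-τ)(w_τ - w), u_x = exp(-τ)w_x; substituting and dividing by exp(-τ), the lower-order terms cancel: w_τ + w_x = 0 (standard advection equation).
Data for w: w(x,0) = u(x,0) = exp(-2x²).
By characteristics (dx/dτ = 1), w(x,τ) = f(x - τ) with f = w(·, 0).
So w(x,τ) = exp(-2(x - τ)²), and u(x,τ) = exp(-τ)w(x,τ).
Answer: u(x, τ) = exp(-τ)exp(-2(x - τ)²)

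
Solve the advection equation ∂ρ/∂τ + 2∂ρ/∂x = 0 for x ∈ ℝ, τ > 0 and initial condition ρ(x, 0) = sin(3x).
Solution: By method of characteristics (waves move right with speed 2):
Along characteristics x - 2τ = const, ρ is constant, so ρ(x,τ) = f(x - 2τ) with f = ρ(·, 0).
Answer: ρ(x, τ) = sin(3x - 6τ)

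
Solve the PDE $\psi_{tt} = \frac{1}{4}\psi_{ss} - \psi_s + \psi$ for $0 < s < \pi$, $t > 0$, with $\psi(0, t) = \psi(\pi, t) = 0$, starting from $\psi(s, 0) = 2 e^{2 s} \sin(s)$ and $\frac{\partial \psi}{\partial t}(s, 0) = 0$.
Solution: Substitute $\psi = e^{2s}u$, i.e. $u = e^{-2s}\psi$.
By the product rule, $\psi_s = e^{2s}(u_s + 2u)$, $\psi_{ss} = e^{2s}(u_{ss} + 4u_s + 4u)$, $\psi_{tt} = e^{2s}u_{tt}$.
Substituting into the PDE and dividing by $e^{2s}$: $u_{tt} = \frac{1}{4}(u_{ss} + 4u_s + 4u) - (u_s + 2u) + u$.
The lower-order terms cancel, leaving the standard wave equation $u_{tt} = \frac{1}{4}u_{ss}$.
Initial data for $u$: $u(s,0) = e^{-2s}\psi(s,0) = 2 \sin(s)$; $u_t(s,0) = e^{-2s}\psi_t(s,0) = 0$. The boundary conditions carry over: $u(0,t) = u(\pi,t) = 0$.
Solve for $u$:
  Using separation of variables $u = X(s)T(t)$:
  Eigenfunctions: $\sin(ns)$, $n = 1, 2, 3, \ldots$
  General solution: $u(s, t) = \sum [A_n \cos(n t/2) + B_n \sin(n t/2)] \sin(ns)$
  From $u(s,0) = 2 \sin(s)$: $A_1=2$. From $u_t(s,0) = 0$: all $B_n = 0$.
Hence $u(s,t) = 2 \sin(s) \cos(t/2)$.
Transform back: $\psi(s,t) = e^{2s}u(s,t)$.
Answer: $\psi(s, t) = 2 e^{2 s} \sin(s) \cos(t/2)$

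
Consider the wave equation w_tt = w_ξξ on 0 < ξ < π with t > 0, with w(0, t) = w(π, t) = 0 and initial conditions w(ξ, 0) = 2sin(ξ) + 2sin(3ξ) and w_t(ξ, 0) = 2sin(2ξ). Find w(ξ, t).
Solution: Using separation of variables w = X(ξ)T(t):
Eigenfunctions: sin(nξ), n = 1, 2, 3, ...
General solution: w(ξ, t) = Σ [A_n cos(n t) + B_n sin(n t)] sin(nξ)
From w(ξ,0) = 2sin(ξ) + 2sin(3ξ): A_1=2, A_3=2. From w_t(ξ,0) = 2sin(2ξ), using w_t(ξ,0) = Σ ω_n B_n sin(nξ) with ω_n = n: B_2 = 2/2 = 1.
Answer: w(ξ, t) = sin(2t)sin(2ξ) + 2sin(ξ)cos(t) + 2sin(3ξ)cos(3t)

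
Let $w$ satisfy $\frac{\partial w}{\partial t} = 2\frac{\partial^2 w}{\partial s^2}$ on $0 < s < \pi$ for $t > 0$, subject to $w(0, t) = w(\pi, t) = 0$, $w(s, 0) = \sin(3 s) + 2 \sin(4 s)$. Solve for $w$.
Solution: Using separation of variables $w = X(s)T(t)$:
Eigenfunctions: $\sin(ns)$, $n = 1, 2, 3, \ldots$
General solution: $w(s, t) = \sum c_n \sin(ns) e^{-2n^2 t}$
Matching $w(s,0) = \sin(3 s) + 2 \sin(4 s)$ term by term: $c_3=1, c_4=2$.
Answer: $w(s, t) = e^{-18 t} \sin(3 s) + 2 e^{-32 t} \sin(4 s)$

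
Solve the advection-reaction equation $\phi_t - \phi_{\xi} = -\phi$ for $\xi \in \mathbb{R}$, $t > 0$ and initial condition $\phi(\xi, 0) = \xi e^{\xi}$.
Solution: Substitute $\phi = e^{\xi}u$.
Then $\phi_{\xi} = e^{\xi}(u_{\xi} + u)$, $\phi_t = e^{\xi}u_t$; substituting and dividing by $e^{\xi}$, the lower-order terms cancel: $u_t - u_{\xi} = 0$ (standard advection equation).
Data for $u$: $u(\xi,0) = e^{-\xi}\phi(\xi,0) = \xi$.
By characteristics ($d\xi/dt = -1$), $u(\xi,t) = f(\xi + t)$ with $f = u( \cdot , 0)$.
So $u(\xi,t) = t + \xi$, and $\phi(\xi,t) = e^{\xi}u(\xi,t)$.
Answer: $\phi(\xi, t) = \xi e^{\xi} + t e^{\xi}$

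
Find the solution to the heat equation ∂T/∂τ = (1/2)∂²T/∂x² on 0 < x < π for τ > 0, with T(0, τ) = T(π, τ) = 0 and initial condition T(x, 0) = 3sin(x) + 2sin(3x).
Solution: Separating variables: T = Σ c_n exp(-n²τ/2) sin(nx). From T(x,0) = 3sin(x) + 2sin(3x): c_1=3, c_3=2.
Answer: T(x, τ) = 3exp(-τ/2)sin(x) + 2exp(-9τ/2)sin(3x)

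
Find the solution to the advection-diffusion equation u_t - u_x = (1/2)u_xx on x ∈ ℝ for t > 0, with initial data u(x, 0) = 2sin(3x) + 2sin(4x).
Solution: Change to a moving frame: let η = x + t, σ = t and write u(x,t) = w(η,σ).
By the chain rule u_t = w_σ + w_η, u_x = w_η, u_xx = w_ηη.
Then u_t - u_x = w_σ: the advection term cancels and the PDE becomes the heat equation w_σ = (1/2)w_ηη on η ∈ ℝ.
Initial data: w(η,0) = u(η,0) = 2sin(3η) + 2sin(4η).
On η ∈ ℝ each mode satisfies (sin(nη))″ = -n² sin(nη), so exp(-n²σ/2) sin(nη) solves the heat equation; by superposition w(η,σ) = Σ c_n exp(-n²σ/2) sin(nη).
Reading off the coefficients: c_3=2, c_4=2, so w(η,σ) = 2exp(-8σ)sin(4η) + 2exp(-9σ/2)sin(3η).
Substituting back η = x + t, σ = t: u(x,t) = w(x + t, t).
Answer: u(x, t) = 2exp(-8t)sin(4t + 4x) + 2exp(-9t/2)sin(3t + 3x)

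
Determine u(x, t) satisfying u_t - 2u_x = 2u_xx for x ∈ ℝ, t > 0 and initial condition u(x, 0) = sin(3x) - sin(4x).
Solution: Moving frame: η = x + 2t, σ = t, u = w(η,σ), so u_t = w_σ + 2w_η and u_xx = w_ηη.
Hence u_t - 2u_x = w_σ and the PDE becomes the heat equation w_σ = 2w_ηη on η ∈ ℝ.
Initial data: w(η,0) = u(η,0) = sin(3η) - sin(4η). Each mode sin(nη) decays as exp(-2n²σ) on ℝ, so w(η,σ) = Σ c_n exp(-2n²σ) sin(nη) with c_3=1, c_4=-1: w(η,σ) = exp(-18σ)sin(3η) - exp(-32σ)sin(4η).
Substituting back: u(x,t) = w(x + 2t, t).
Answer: u(x, t) = exp(-18t)sin(6t + 3x) - exp(-32t)sin(8t + 4x)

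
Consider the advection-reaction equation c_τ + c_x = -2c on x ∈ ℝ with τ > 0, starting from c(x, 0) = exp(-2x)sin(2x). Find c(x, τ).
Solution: Substitute c = exp(-2x)u, i.e. u = exp(2x)c.
By the product rule, c_x = exp(-2x)(u_x - 2u), c_τ = exp(-2x)u_τ.
Substituting into the PDE and dividing by exp(-2x): u_τ + (u_x - 2u) = -2u.
The lower-order terms cancel, leaving the standard advection equation u_τ + u_x = 0.
Initial data for u: u(x,0) = exp(2x)c(x,0) = sin(2x).
Solve for u:
  By method of characteristics (waves move right with speed 1):
  Along characteristics x - τ = const, u is constant, so u(x,τ) = f(x - τ) with f = u(·, 0).
Hence u(x,τ) = sin(2x - 2τ).
Transform back: c(x,τ) = exp(-2x)u(x,τ).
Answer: c(x, τ) = exp(-2x)sin(2x - 2τ)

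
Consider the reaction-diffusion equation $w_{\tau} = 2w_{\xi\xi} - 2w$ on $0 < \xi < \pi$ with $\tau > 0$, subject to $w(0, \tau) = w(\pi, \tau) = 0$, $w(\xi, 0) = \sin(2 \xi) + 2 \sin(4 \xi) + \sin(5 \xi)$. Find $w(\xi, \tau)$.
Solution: Substitute $w = e^{-2\tau}u$.
Then $w_{\tau} = e^{-2\tau}(u_{\tau} - 2u)$, $w_{\xi\xi} = e^{-2\tau}u_{\xi\xi}$; substituting and dividing by $e^{-2\tau}$, the lower-order terms cancel: $u_{\tau} = 2u_{\xi\xi}$ (standard heat equation).
Data for $u$: $u(\xi,0) = w(\xi,0) = \sin(2 \xi) + 2 \sin(4 \xi) + \sin(5 \xi)$. The boundary conditions carry over: $u(0,\tau) = u(\pi,\tau) = 0$.
Separating variables: $u = \sum c_n e^{-2n^2\tau} \sin(n\xi)$. From $u(\xi,0) = \sin(2 \xi) + 2 \sin(4 \xi) + \sin(5 \xi)$: $c_2=1, c_4=2, c_5=1$.
So $u(\xi,\tau) = e^{-8 \tau} \sin(2 \xi) + 2 e^{-32 \tau} \sin(4 \xi) + e^{-50 \tau} \sin(5 \xi)$, and $w(\xi,\tau) = e^{-2\tau}u(\xi,\tau)$.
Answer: $w(\xi, \tau) = e^{-10 \tau} \sin(2 \xi) + 2 e^{-34 \tau} \sin(4 \xi) + e^{-52 \tau} \sin(5 \xi)$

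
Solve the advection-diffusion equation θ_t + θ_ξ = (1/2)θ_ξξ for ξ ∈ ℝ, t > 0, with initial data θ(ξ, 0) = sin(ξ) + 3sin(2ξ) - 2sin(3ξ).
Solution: Moving frame: η = ξ - t, σ = t, θ = u(η,σ), so θ_t = u_σ - u_η and θ_ξξ = u_ηη.
Hence θ_t + θ_ξ = u_σ and the PDE becomes the heat equation u_σ = (1/2)u_ηη on η ∈ ℝ.
Initial data: u(η,0) = θ(η,0) = sin(η) + 3sin(2η) - 2sin(3η). Each mode sin(nη) decays as exp(-n²σ/2) on ℝ, so u(η,σ) = Σ c_n exp(-n²σ/2) sin(nη) with c_1=1, c_2=3, c_3=-2: u(η,σ) = 3exp(-2σ)sin(2η) + exp(-σ/2)sin(η) - 2exp(-9σ/2)sin(3η).
Substituting back: θ(ξ,t) = u(ξ - t, t).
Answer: θ(ξ, t) = -3exp(-2t)sin(2t - 2ξ) - exp(-t/2)sin(t - ξ) + 2exp(-9t/2)sin(3t - 3ξ)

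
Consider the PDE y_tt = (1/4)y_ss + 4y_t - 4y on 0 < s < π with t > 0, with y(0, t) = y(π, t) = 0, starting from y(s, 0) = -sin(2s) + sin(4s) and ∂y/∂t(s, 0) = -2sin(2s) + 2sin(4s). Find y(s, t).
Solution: Substitute y = exp(2t)u.
Then y_t = exp(2t)(u_t + 2u), y_tt = exp(2t)(u_tt + 4u_t + 4u), y_ss = exp(2t)u_ss; substituting and dividing by exp(2t), the lower-order terms cancel: u_tt = (1/4)u_ss (standard wave equation).
Data for u: u(s,0) = y(s,0) = -sin(2s) + sin(4s); u_t(s,0) = y_t(s,0) - 2y(s,0) = 0. The boundary conditions carry over: u(0,t) = u(π,t) = 0.
Separating variables: u = Σ [A_n cos(ω_n t) + B_n sin(ω_n t)] sin(ns), ω_n = n/2. From ICs: A_2=-1, A_4=1.
So u(s,t) = -sin(2s)cos(t) + sin(4s)cos(2t), and y(s,t) = exp(2t)u(s,t).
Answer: y(s, t) = -exp(2t)sin(2s)cos(t) + exp(2t)sin(4s)cos(2t)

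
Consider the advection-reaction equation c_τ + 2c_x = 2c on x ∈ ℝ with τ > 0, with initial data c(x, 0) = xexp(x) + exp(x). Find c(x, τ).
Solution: Substitute c = exp(x)u, i.e. u = exp(-x)c.
By the product rule, c_x = exp(x)(u_x + u), c_τ = exp(x)u_τ.
Substituting into the PDE and dividing by exp(x): u_τ + 2(u_x + u) = 2u.
The lower-order terms cancel, leaving the standard advection equation u_τ + 2u_x = 0.
Initial data for u: u(x,0) = exp(-x)c(x,0) = x + 1.
Solve for u:
  By method of characteristics (waves move right with speed 2):
  Along characteristics x - 2τ = const, u is constant, so u(x,τ) = f(x - 2τ) with f = u(·, 0).
Hence u(x,τ) = x - 2τ + 1.
Transform back: c(x,τ) = exp(x)u(x,τ).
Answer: c(x, τ) = xexp(x) - 2τexp(x) + exp(x)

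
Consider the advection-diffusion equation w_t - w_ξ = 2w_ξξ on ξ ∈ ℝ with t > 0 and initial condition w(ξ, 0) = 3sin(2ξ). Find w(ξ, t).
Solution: Change to a moving frame: let η = ξ + t, σ = t and write w(ξ,t) = u(η,σ).
By the chain rule w_t = u_σ + u_η, w_ξ = u_η, w_ξξ = u_ηη.
Then w_t - w_ξ = u_σ: the advection term cancels and the PDE becomes the heat equation u_σ = 2u_ηη on η ∈ ℝ.
Initial data: u(η,0) = w(η,0) = 3sin(2η).
On η ∈ ℝ each mode satisfies (sin(nη))″ = -n² sin(nη), so exp(-2n²σ) sin(nη) solves the heat equation; by superposition u(η,σ) = Σ c_n exp(-2n²σ) sin(nη).
Reading off the coefficients: c_2=3, so u(η,σ) = 3exp(-8σ)sin(2η).
Substituting back η = ξ + t, σ = t: w(ξ,t) = u(ξ + t, t).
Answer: w(ξ, t) = 3exp(-8t)sin(2t + 2ξ)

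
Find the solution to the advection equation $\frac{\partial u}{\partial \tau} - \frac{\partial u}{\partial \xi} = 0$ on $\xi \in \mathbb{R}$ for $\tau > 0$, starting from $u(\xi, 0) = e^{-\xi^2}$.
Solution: By method of characteristics (waves move left with speed 1):
Along characteristics $\xi + \tau =$ const, $u$ is constant, so $u(\xi,\tau) = f(\xi + \tau)$ with $f = u( \cdot , 0)$.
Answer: $u(\xi, \tau) = e^{-(\tau + \xi)^2}$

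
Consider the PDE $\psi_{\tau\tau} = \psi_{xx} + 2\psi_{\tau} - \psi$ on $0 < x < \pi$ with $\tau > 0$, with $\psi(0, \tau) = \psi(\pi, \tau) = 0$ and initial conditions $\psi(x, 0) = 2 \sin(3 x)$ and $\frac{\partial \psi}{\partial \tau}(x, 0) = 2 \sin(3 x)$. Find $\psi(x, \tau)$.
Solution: Substitute $\psi = e^{\tau}u$.
Then $\psi_{\tau} = e^{\tau}(u_{\tau} + u)$, $\psi_{\tau\tau} = e^{\tau}(u_{\tau\tau} + 2u_{\tau} + u)$, $\psi_{xx} = e^{\tau}u_{xx}$; substituting and dividing by $e^{\tau}$, the lower-order terms cancel: $u_{\tau\tau} = u_{xx}$ (standard wave equation).
Data for $u$: $u(x,0) = \psi(x,0) = 2 \sin(3 x)$; $u_{\tau}(x,0) = \psi_{\tau}(x,0) - \psi(x,0) = 0$. The boundary conditions carry over: $u(0,\tau) = u(\pi,\tau) = 0$.
Separating variables: $u = \sum [A_n \cos(\omega_n \tau) + B_n \sin(\omega_n \tau)] \sin(nx)$, $\omega_n = n$. From ICs: $A_3=2$.
So $u(x,\tau) = 2 \sin(3 x) \cos(3 \tau)$, and $\psi(x,\tau) = e^{\tau}u(x,\tau)$.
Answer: $\psi(x, \tau) = 2 e^{\tau} \sin(3 x) \cos(3 \tau)$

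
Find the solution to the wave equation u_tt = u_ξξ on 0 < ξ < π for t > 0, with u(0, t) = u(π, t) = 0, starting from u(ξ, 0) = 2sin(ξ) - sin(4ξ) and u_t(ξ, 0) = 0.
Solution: Separating variables: u = Σ [A_n cos(ω_n t) + B_n sin(ω_n t)] sin(nξ), ω_n = n. From ICs: A_1=2, A_4=-1.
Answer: u(ξ, t) = 2sin(ξ)cos(t) - sin(4ξ)cos(4t)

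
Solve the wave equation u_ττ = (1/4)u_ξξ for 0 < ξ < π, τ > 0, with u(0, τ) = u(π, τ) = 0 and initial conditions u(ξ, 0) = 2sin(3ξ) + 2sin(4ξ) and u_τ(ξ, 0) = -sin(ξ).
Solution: Separating variables: u = Σ [A_n cos(ω_n τ) + B_n sin(ω_n τ)] sin(nξ), ω_n = n/2. From ICs (B_n = velocity coefficient / ω_n): A_3=2, A_4=2, B_1=-2.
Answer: u(ξ, τ) = -2sin(ξ)sin(τ/2) + 2sin(3ξ)cos(3τ/2) + 2sin(4ξ)cos(2τ)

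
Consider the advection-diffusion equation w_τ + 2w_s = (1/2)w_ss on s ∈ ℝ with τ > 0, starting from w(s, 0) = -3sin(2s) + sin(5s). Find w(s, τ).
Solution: Moving frame: η = s - 2τ, σ = τ, w = u(η,σ), so w_τ = u_σ - 2u_η and w_ss = u_ηη.
Hence w_τ + 2w_s = u_σ and the PDE becomes the heat equation u_σ = (1/2)u_ηη on η ∈ ℝ.
Initial data: u(η,0) = w(η,0) = -3sin(2η) + sin(5η). Each mode sin(nη) decays as exp(-n²σ/2) on ℝ, so u(η,σ) = Σ c_n exp(-n²σ/2) sin(nη) with c_2=-3, c_5=1: u(η,σ) = -3exp(-2σ)sin(2η) + exp(-25σ/2)sin(5η).
Substituting back: w(s,τ) = u(s - 2τ, τ).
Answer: w(s, τ) = -3exp(-2τ)sin(2s - 4τ) + exp(-25τ/2)sin(5s - 10τ)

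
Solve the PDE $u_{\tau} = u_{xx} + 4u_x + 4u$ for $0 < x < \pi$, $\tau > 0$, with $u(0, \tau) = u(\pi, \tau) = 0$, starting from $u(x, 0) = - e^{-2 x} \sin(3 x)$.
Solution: Substitute $u = e^{-2x}w$, i.e. $w = e^{2x}u$.
By the product rule, $u_x = e^{-2x}(w_x - 2w)$, $u_{xx} = e^{-2x}(w_{xx} - 4w_x + 4w)$, $u_{\tau} = e^{-2x}w_{\tau}$.
Substituting into the PDE and dividing by $e^{-2x}$: $w_{\tau} = (w_{xx} - 4w_x + 4w) + 4(w_x - 2w) + 4w$.
The lower-order terms cancel, leaving the standard heat equation $w_{\tau} = w_{xx}$.
Initial data for $w$: $w(x,0) = e^{2x}u(x,0) = - \sin(3 x)$. The boundary conditions carry over: $w(0,\tau) = w(\pi,\tau) = 0$.
Solve for $w$:
  Using separation of variables $w = X(x)T(\tau)$:
  Eigenfunctions: $\sin(nx)$, $n = 1, 2, 3, \ldots$
  General solution: $w(x, \tau) = \sum c_n \sin(nx) e^{-n^2 \tau}$
  Matching $w(x,0) = - \sin(3 x)$ term by term: $c_3=-1$.
Hence $w(x,\tau) = - e^{-9 \tau} \sin(3 x)$.
Transform back: $u(x,\tau) = e^{-2x}w(x,\tau)$.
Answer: $u(x, \tau) = - e^{-9 \tau} e^{-2 x} \sin(3 x)$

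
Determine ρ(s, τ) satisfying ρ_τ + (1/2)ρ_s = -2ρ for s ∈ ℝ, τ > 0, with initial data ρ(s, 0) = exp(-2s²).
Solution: Substitute ρ = exp(-2τ)u.
Then ρ_τ = exp(-2τ)(u_τ - 2u), ρ_s = exp(-2τ)u_s; substituting and dividing by exp(-2τ), the lower-order terms cancel: u_τ + (1/2)u_s = 0 (standard advection equation).
Data for u: u(s,0) = ρ(s,0) = exp(-2s²).
By characteristics (ds/dτ = 1/2), u(s,τ) = f(s - (1/2)τ) with f = u(·, 0).
So u(s,τ) = exp(-2(s - τ/2)²), and ρ(s,τ) = exp(-2τ)u(s,τ).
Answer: ρ(s, τ) = exp(-2τ)exp(-2(s - τ/2)²)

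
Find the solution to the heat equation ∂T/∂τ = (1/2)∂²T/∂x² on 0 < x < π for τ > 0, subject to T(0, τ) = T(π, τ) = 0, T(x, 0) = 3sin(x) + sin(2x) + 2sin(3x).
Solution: Using separation of variables T = X(x)G(τ):
Eigenfunctions: sin(nx), n = 1, 2, 3, ...
General solution: T(x, τ) = Σ c_n sin(nx) exp(-n² τ/2)
Matching T(x,0) = 3sin(x) + sin(2x) + 2sin(3x) term by term: c_1=3, c_2=1, c_3=2.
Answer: T(x, τ) = exp(-2τ)sin(2x) + 3exp(-τ/2)sin(x) + 2exp(-9τ/2)sin(3x)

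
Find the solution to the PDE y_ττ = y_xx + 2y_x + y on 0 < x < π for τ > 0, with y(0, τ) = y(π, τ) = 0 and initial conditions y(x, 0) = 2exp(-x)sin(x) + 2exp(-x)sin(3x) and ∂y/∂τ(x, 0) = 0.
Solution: Substitute y = exp(-x)u.
Then y_x = exp(-x)(u_x - u), y_xx = exp(-x)(u_xx - 2u_x + u), y_ττ = exp(-x)u_ττ; substituting and dividing by exp(-x), the lower-order terms cancel: u_ττ = u_xx (standard wave equation).
Data for u: u(x,0) = exp(x)y(x,0) = 2sin(x) + 2sin(3x); u_τ(x,0) = exp(x)y_τ(x,0) = 0. The boundary conditions carry over: u(0,τ) = u(π,τ) = 0.
Separating variables: u = Σ [A_n cos(ω_n τ) + B_n sin(ω_n τ)] sin(nx), ω_n = n. From ICs: A_1=2, A_3=2.
So u(x,τ) = 2sin(x)cos(τ) + 2sin(3x)cos(3τ), and y(x,τ) = exp(-x)u(x,τ).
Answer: y(x, τ) = 2exp(-x)sin(x)cos(τ) + 2exp(-x)sin(3x)cos(3τ)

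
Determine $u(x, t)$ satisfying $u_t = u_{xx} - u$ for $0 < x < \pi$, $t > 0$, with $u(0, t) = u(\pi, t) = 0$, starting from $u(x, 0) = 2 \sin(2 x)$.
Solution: Substitute $u = e^{-t}w$.
Then $u_t = e^{-t}(w_t - w)$, $u_{xx} = e^{-t}w_{xx}$; substituting and dividing by $e^{-t}$, the lower-order terms cancel: $w_t = w_{xx}$ (standard heat equation).
Data for $w$: $w(x,0) = u(x,0) = 2 \sin(2 x)$. The boundary conditions carry over: $w(0,t) = w(\pi,t) = 0$.
Separating variables: $w = \sum c_n e^{-n^2t} \sin(nx)$. From $w(x,0) = 2 \sin(2 x)$: $c_2=2$.
So $w(x,t) = 2 e^{-4 t} \sin(2 x)$, and $u(x,t) = e^{-t}w(x,t)$.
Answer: $u(x, t) = 2 e^{-5 t} \sin(2 x)$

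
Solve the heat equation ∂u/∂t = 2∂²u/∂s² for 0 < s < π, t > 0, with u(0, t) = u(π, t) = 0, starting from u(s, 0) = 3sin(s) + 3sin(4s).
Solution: Separating variables: u = Σ c_n exp(-2n²t) sin(ns). From u(s,0) = 3sin(s) + 3sin(4s): c_1=3, c_4=3.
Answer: u(s, t) = 3exp(-2t)sin(s) + 3exp(-32t)sin(4s)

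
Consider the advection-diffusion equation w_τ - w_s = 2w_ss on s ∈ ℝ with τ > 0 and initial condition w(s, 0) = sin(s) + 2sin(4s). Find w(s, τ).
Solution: Moving frame: η = s + τ, σ = τ, w = u(η,σ), so w_τ = u_σ + u_η and w_ss = u_ηη.
Hence w_τ - w_s = u_σ and the PDE becomes the heat equation u_σ = 2u_ηη on η ∈ ℝ.
Initial data: u(η,0) = w(η,0) = sin(η) + 2sin(4η). Each mode sin(nη) decays as exp(-2n²σ) on ℝ, so u(η,σ) = Σ c_n exp(-2n²σ) sin(nη) with c_1=1, c_4=2: u(η,σ) = exp(-2σ)sin(η) + 2exp(-32σ)sin(4η).
Substituting back: w(s,τ) = u(s + τ, τ).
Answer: w(s, τ) = exp(-2τ)sin(s + τ) + 2exp(-32τ)sin(4s + 4τ)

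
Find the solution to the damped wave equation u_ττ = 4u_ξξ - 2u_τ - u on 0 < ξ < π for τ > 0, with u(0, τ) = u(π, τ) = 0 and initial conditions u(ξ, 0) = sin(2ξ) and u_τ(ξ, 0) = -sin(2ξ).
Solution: Substitute u = exp(-τ)w.
Then u_τ = exp(-τ)(w_τ - w), u_ττ = exp(-τ)(w_ττ - 2w_τ + w), u_ξξ = exp(-τ)w_ξξ; substituting and dividing by exp(-τ), the lower-order terms cancel: w_ττ = 4w_ξξ (standard wave equation).
Data for w: w(ξ,0) = u(ξ,0) = sin(2ξ); w_τ(ξ,0) = u_τ(ξ,0) + u(ξ,0) = 0. The boundary conditions carry over: w(0,τ) = w(π,τ) = 0.
Separating variables: w = Σ [A_n cos(ω_n τ) + B_n sin(ω_n τ)] sin(nξ), ω_n = 2n. From ICs: A_2=1.
So w(ξ,τ) = sin(2ξ)cos(4τ), and u(ξ,τ) = exp(-τ)w(ξ,τ).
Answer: u(ξ, τ) = exp(-τ)sin(2ξ)cos(4τ)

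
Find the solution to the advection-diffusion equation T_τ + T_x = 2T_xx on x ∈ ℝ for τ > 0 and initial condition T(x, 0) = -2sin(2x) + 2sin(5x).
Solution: Moving frame: η = x - τ, σ = τ, T = u(η,σ), so T_τ = u_σ - u_η and T_xx = u_ηη.
Hence T_τ + T_x = u_σ and the PDE becomes the heat equation u_σ = 2u_ηη on η ∈ ℝ.
Initial data: u(η,0) = T(η,0) = -2sin(2η) + 2sin(5η). Each mode sin(nη) decays as exp(-2n²σ) on ℝ, so u(η,σ) = Σ c_n exp(-2n²σ) sin(nη) with c_2=-2, c_5=2: u(η,σ) = -2exp(-8σ)sin(2η) + 2exp(-50σ)sin(5η).
Substituting back: T(x,τ) = u(x - τ, τ).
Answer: T(x, τ) = -2exp(-8τ)sin(2x - 2τ) + 2exp(-50τ)sin(5x - 5τ)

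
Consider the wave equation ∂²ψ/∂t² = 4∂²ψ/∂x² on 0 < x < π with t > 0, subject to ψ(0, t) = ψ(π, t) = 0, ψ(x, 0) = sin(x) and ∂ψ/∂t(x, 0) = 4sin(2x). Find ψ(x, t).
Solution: Separating variables: ψ = Σ [A_n cos(ω_n t) + B_n sin(ω_n t)] sin(nx), ω_n = 2n. From ICs (B_n = velocity coefficient / ω_n): A_1=1, B_2=1.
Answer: ψ(x, t) = sin(4t)sin(2x) + sin(x)cos(2t)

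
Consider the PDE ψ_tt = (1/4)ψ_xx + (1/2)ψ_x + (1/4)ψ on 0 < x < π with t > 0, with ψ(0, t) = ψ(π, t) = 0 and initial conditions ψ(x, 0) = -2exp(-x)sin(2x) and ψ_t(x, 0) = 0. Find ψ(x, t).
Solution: Substitute ψ = exp(-x)u.
Then ψ_x = exp(-x)(u_x - u), ψ_xx = exp(-x)(u_xx - 2u_x + u), ψ_tt = exp(-x)u_tt; substituting and dividing by exp(-x), the lower-order terms cancel: u_tt = (1/4)u_xx (standard wave equation).
Data for u: u(x,0) = exp(x)ψ(x,0) = -2sin(2x); u_t(x,0) = exp(x)ψ_t(x,0) = 0. The boundary conditions carry over: u(0,t) = u(π,t) = 0.
Separating variables: u = Σ [A_n cos(ω_n t) + B_n sin(ω_n t)] sin(nx), ω_n = n/2. From ICs: A_2=-2.
So u(x,t) = -2sin(2x)cos(t), and ψ(x,t) = exp(-x)u(x,t).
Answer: ψ(x, t) = -2exp(-x)sin(2x)cos(t)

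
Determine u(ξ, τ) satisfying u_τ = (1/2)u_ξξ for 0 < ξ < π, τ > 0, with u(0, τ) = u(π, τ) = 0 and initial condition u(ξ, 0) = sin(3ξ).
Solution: Separating variables: u = Σ c_n exp(-n²τ/2) sin(nξ). From u(ξ,0) = sin(3ξ): c_3=1.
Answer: u(ξ, τ) = exp(-9τ/2)sin(3ξ)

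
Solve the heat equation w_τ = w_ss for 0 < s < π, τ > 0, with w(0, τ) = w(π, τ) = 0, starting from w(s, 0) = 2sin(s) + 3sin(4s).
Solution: Using separation of variables w = X(s)T(τ):
Eigenfunctions: sin(ns), n = 1, 2, 3, ...
General solution: w(s, τ) = Σ c_n sin(ns) exp(-n² τ)
Matching w(s,0) = 2sin(s) + 3sin(4s) term by term: c_1=2, c_4=3.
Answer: w(s, τ) = 2exp(-τ)sin(s) + 3exp(-16τ)sin(4s)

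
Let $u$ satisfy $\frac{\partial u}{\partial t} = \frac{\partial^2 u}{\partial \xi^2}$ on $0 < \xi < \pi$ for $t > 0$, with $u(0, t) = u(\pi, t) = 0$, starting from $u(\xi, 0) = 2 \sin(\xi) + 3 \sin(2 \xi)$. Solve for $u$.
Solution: Using separation of variables $u = X(\xi)T(t)$:
Eigenfunctions: $\sin(n\xi)$, $n = 1, 2, 3, \ldots$
General solution: $u(\xi, t) = \sum c_n \sin(n\xi) e^{-n^2 t}$
Matching $u(\xi,0) = 2 \sin(\xi) + 3 \sin(2 \xi)$ term by term: $c_1=2, c_2=3$.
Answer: $u(\xi, t) = 2 e^{-t} \sin(\xi) + 3 e^{-4 t} \sin(2 \xi)$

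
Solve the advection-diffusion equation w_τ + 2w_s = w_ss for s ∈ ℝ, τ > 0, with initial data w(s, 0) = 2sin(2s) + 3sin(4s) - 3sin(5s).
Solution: Moving frame: η = s - 2τ, σ = τ, w = u(η,σ), so w_τ = u_σ - 2u_η and w_ss = u_ηη.
Hence w_τ + 2w_s = u_σ and the PDE becomes the heat equation u_σ = u_ηη on η ∈ ℝ.
Initial data: u(η,0) = w(η,0) = 2sin(2η) + 3sin(4η) - 3sin(5η). Each mode sin(nη) decays as exp(-n²σ) on ℝ, so u(η,σ) = Σ c_n exp(-n²σ) sin(nη) with c_2=2, c_4=3, c_5=-3: u(η,σ) = 2exp(-4σ)sin(2η) + 3exp(-16σ)sin(4η) - 3exp(-25σ)sin(5η).
Substituting back: w(s,τ) = u(s - 2τ, τ).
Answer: w(s, τ) = 2exp(-4τ)sin(2s - 4τ) + 3exp(-16τ)sin(4s - 8τ) - 3exp(-25τ)sin(5s - 10τ)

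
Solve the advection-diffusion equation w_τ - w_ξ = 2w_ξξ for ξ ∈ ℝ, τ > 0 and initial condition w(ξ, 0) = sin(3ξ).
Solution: Change to a moving frame: let η = ξ + τ, σ = τ and write w(ξ,τ) = u(η,σ).
By the chain rule w_τ = u_σ + u_η, w_ξ = u_η, w_ξξ = u_ηη.
Then w_τ - w_ξ = u_σ: the advection term cancels and the PDE becomes the heat equation u_σ = 2u_ηη on η ∈ ℝ.
Initial data: u(η,0) = w(η,0) = sin(3η).
On η ∈ ℝ each mode satisfies (sin(nη))″ = -n² sin(nη), so exp(-2n²σ) sin(nη) solves the heat equation; by superposition u(η,σ) = Σ c_n exp(-2n²σ) sin(nη).
Reading off the coefficients: c_3=1, so u(η,σ) = exp(-18σ)sin(3η).
Substituting back η = ξ + τ, σ = τ: w(ξ,τ) = u(ξ + τ, τ).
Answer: w(ξ, τ) = exp(-18τ)sin(3ξ + 3τ)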